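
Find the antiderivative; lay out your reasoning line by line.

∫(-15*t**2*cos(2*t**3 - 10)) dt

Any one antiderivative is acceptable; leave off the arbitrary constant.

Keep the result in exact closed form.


Step 1. Substitute u = t**3 - 5, turning ∫(-15*t**2*cos(2*t**3 - 10)) dt into ∫(-5*cos(2*u)) du: now ∫(-5*cos(2*u)) du.
Step 2. Evaluate the standard form: now -5*sin(2*u)/2.
Step 3. Substitute back u = t**3 - 5: now -5*sin(2*t**3 - 10)/2.
Answer: -5*sin(2*t**3 - 10)/2.


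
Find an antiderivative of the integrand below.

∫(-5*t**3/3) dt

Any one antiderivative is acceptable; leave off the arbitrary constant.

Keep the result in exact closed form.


Answer: -5*t**4/12.


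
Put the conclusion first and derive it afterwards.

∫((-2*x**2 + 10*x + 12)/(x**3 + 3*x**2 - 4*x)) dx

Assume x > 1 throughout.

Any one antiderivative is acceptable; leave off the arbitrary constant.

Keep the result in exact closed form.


The answer is -3*log(x) + 4*log(x - 1) - 3*log(x + 4).
Step 1. Decompose ∫((-2*x**2 + 10*x + 12)/(x**3 + 3*x**2 - 4*x)) dx by partial fractions, (-2*x**2 + 10*x + 12)/(x**3 + 3*x**2 - 4*x) = -3/(x + 4) + 4/(x - 1) - 3/x: now ∫(-3/x) dx + ∫(4/(x - 1)) dx + ∫(-3/(x + 4)) dx.
Step 2. Evaluate the standard form [assuming x > 0]: now -3*log(x) + ∫(4/(x - 1)) dx + ∫(-3/(x + 4)) dx.
Step 3. Evaluate the standard form [assuming x > -4]: now -3*log(x) - 3*log(x + 4) + ∫(4/(x - 1)) dx.
Step 4. Evaluate the standard form [assuming x > 1]: now -3*log(x) + 4*log(x - 1) - 3*log(x + 4).
Answer: -3*log(x) + 4*log(x - 1) - 3*log(x + 4).


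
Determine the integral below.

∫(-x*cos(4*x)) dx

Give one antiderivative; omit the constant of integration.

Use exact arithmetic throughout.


Answer: -x*sin(4*x)/4 - cos(4*x)/16.


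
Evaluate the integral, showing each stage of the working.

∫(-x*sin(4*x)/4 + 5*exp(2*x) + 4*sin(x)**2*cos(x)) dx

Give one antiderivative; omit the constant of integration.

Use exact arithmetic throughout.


Step 1. Rewrite: now ∫(-x*sin(4*x)/4) dx + ∫(4*sin(x)**2*cos(x)) dx + ∫(5*exp(2*x)) dx.
Step 2. Evaluate the standard form: now 5*exp(2*x)/2 + ∫(-x*sin(4*x)/4) dx + ∫(4*sin(x)**2*cos(x)) dx.
Step 3. Integrate ∫(-x*sin(4*x)/4) dx by parts with u = x, dv = (-sin(4*x)/4) dx, so v = cos(4*x)/16: now x*cos(4*x)/16 + 5*exp(2*x)/2 + ∫(4*sin(x)**2*cos(x)) dx + ∫(-cos(4*x)/16) dx.
Step 4. Evaluate the standard form: now x*cos(4*x)/16 + 5*exp(2*x)/2 - sin(4*x)/64 + ∫(4*sin(x)**2*cos(x)) dx.
Step 5. Substitute u = sin(x), turning ∫(4*sin(x)**2*cos(x)) dx into ∫(4*u**2) du: now x*cos(4*x)/16 + 5*exp(2*x)/2 - sin(4*x)/64 + ∫(4*u**2) du.
Step 6. Evaluate the standard form: now 4*u**3/3 + x*cos(4*x)/16 + 5*exp(2*x)/2 - sin(4*x)/64.
Step 7. Substitute back u = sin(x): now x*cos(4*x)/16 + 5*exp(2*x)/2 + 4*sin(x)**3/3 - sin(4*x)/64.
Answer: x*cos(4*x)/16 + 5*exp(2*x)/2 + 4*sin(x)**3/3 - sin(4*x)/64.


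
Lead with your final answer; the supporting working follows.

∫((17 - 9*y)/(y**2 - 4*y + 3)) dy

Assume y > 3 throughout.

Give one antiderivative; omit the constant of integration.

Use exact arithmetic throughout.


The answer is -5*log(y - 3) - 4*log(y - 1).
Step 1. Decompose ∫((17 - 9*y)/(y**2 - 4*y + 3)) dy by partial fractions, (17 - 9*y)/(y**2 - 4*y + 3) = -4/(y - 1) - 5/(y - 3): now ∫(-5/(y - 3)) dy + ∫(-4/(y - 1)) dy.
Step 2. Evaluate the standard form [assuming y > 1]: now -4*log(y - 1) + ∫(-5/(y - 3)) dy.
Step 3. Evaluate the standard form [assuming y > 3]: now -5*log(y - 3) - 4*log(y - 1).
Answer: -5*log(y - 3) - 4*log(y - 1).


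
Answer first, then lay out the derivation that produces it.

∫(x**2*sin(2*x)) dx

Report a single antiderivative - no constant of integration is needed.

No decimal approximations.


The answer is -x**2*cos(2*x)/2 + x*sin(2*x)/2 + cos(2*x)/4.
Step 1. Integrate ∫(x**2*sin(2*x)) dx by parts with u = x**2, dv = (sin(2*x)) dx, so v = -cos(2*x)/2: now -x**2*cos(2*x)/2 + ∫(x*cos(2*x)) dx.
Step 2. Integrate ∫(x*cos(2*x)) dx by parts with u = x, dv = (cos(2*x)) dx, so v = sin(2*x)/2: now -x**2*cos(2*x)/2 + x*sin(2*x)/2 + ∫(-sin(2*x)/2) dx.
Step 3. Evaluate the standard form: now -x**2*cos(2*x)/2 + x*sin(2*x)/2 + cos(2*x)/4.
Answer: -x**2*cos(2*x)/2 + x*sin(2*x)/2 + cos(2*x)/4.


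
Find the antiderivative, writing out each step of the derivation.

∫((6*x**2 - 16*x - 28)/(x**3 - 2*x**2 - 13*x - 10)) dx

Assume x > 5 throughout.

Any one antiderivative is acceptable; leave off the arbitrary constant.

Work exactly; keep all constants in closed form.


Step 1. Decompose ∫((6*x**2 - 16*x - 28)/(x**3 - 2*x**2 - 13*x - 10)) dx by partial fractions, (6*x**2 - 16*x - 28)/(x**3 - 2*x**2 - 13*x - 10) = 4/(x + 2) + 1/(x + 1) + 1/(x - 5): now ∫(1/(x - 5)) dx + ∫(1/(x + 1)) dx + ∫(4/(x + 2)) dx.
Step 2. Evaluate the standard form [assuming x > 5]: now log(x - 5) + ∫(1/(x + 1)) dx + ∫(4/(x + 2)) dx.
Step 3. Evaluate the standard form [assuming x > -1]: now log(x - 5) + log(x + 1) + ∫(4/(x + 2)) dx.
Step 4. Evaluate the standard form [assuming x > -2]: now log(x - 5) + log(x + 1) + 4*log(x + 2).
Answer: log(x - 5) + log(x + 1) + 4*log(x + 2).


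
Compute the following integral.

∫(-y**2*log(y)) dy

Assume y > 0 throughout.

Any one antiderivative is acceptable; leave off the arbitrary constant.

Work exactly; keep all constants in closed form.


Answer: -y**3*log(y)/3 + y**3/9.


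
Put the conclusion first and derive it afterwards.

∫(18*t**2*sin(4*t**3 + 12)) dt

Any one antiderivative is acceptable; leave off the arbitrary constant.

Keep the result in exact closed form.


The answer is -3*cos(4*t**3 + 12)/2.
Step 1. Substitute u = t**3 + 3, turning ∫(18*t**2*sin(4*t**3 + 12)) dt into ∫(6*sin(4*u)) du: now ∫(6*sin(4*u)) du.
Step 2. Evaluate the standard form: now -3*cos(4*u)/2.
Step 3. Substitute back u = t**3 + 3: now -3*cos(4*t**3 + 12)/2.
Answer: -3*cos(4*t**3 + 12)/2.


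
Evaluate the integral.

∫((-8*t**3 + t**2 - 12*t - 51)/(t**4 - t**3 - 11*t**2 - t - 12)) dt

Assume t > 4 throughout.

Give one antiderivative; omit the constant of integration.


Answer: -5*log(t - 4) - 3*log(t + 3) + 4*atan(t).


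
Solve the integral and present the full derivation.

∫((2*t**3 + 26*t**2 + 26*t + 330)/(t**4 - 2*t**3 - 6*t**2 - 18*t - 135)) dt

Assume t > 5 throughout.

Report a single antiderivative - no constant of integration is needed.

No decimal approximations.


Step 1. Decompose ∫((2*t**3 + 26*t**2 + 26*t + 330)/(t**4 - 2*t**3 - 6*t**2 - 18*t - 135)) dt by partial fractions, (2*t**3 + 26*t**2 + 26*t + 330)/(t**4 - 2*t**3 - 6*t**2 - 18*t - 135) = -4/(t**2 + 9) - 3/(t + 3) + 5/(t - 5): now ∫(5/(t - 5)) dt + ∫(-3/(t + 3)) dt + ∫(-4/(t**2 + 9)) dt.
Step 2. Evaluate the standard form [assuming t > -3]: now -3*log(t + 3) + ∫(5/(t - 5)) dt + ∫(-4/(t**2 + 9)) dt.
Step 3. Evaluate the standard form [assuming t > 5]: now 5*log(t - 5) - 3*log(t + 3) + ∫(-4/(t**2 + 9)) dt.
Step 4. Evaluate the standard form: now 5*log(t - 5) - 3*log(t + 3) - 4*atan(t/3)/3.
Answer: 5*log(t - 5) - 3*log(t + 3) - 4*atan(t/3)/3.


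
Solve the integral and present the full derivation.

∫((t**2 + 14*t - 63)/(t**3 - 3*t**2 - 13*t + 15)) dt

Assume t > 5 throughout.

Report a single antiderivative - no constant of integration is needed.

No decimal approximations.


Step 1. Decompose ∫((t**2 + 14*t - 63)/(t**3 - 3*t**2 - 13*t + 15)) dt by partial fractions, (t**2 + 14*t - 63)/(t**3 - 3*t**2 - 13*t + 15) = -3/(t + 3) + 3/(t - 1) + 1/(t - 5): now ∫(1/(t - 5)) dt + ∫(3/(t - 1)) dt + ∫(-3/(t + 3)) dt.
Step 2. Evaluate the standard form [assuming t > 1]: now 3*log(t - 1) + ∫(1/(t - 5)) dt + ∫(-3/(t + 3)) dt.
Step 3. Evaluate the standard form [assuming t > -3]: now 3*log(t - 1) - 3*log(t + 3) + ∫(1/(t - 5)) dt.
Step 4. Evaluate the standard form [assuming t > 5]: now log(t - 5) + 3*log(t - 1) - 3*log(t + 3).
Answer: log(t - 5) + 3*log(t - 1) - 3*log(t + 3).


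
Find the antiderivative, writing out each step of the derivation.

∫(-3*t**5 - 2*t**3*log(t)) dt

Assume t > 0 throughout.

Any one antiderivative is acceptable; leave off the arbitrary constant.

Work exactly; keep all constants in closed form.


Step 1. Rewrite: now ∫(-3*t**5) dt + ∫(-2*t**3*log(t)) dt.
Step 2. Integrate ∫(-2*t**3*log(t)) dt by parts with u = log(t), dv = (-2*t**3) dt, so v = -t**4/2 [assuming t > 0]: now -t**4*log(t)/2 + ∫(t**3/2) dt + ∫(-3*t**5) dt.
Step 3. Evaluate the standard form: now -t**4*log(t)/2 + t**4/8 + ∫(-3*t**5) dt.
Step 4. Evaluate the standard form: now -t**6/2 - t**4*log(t)/2 + t**4/8.
Answer: -t**6/2 - t**4*log(t)/2 + t**4/8.


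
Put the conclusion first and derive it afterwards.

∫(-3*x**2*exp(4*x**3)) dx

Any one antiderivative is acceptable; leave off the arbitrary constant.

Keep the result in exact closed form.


The answer is -exp(4*x**3)/4.
Step 1. Substitute u = x**3, turning ∫(-3*x**2*exp(4*x**3)) dx into ∫(-exp(4*u)) du: now ∫(-exp(4*u)) du.
Step 2. Evaluate the standard form: now -exp(4*u)/4.
Step 3. Substitute back u = x**3: now -exp(4*x**3)/4.
Answer: -exp(4*x**3)/4.


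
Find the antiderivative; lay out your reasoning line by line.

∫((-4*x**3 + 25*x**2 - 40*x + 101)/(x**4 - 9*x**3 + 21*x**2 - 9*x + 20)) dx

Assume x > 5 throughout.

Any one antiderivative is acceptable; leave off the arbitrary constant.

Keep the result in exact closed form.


Step 1. Decompose ∫((-4*x**3 + 25*x**2 - 40*x + 101)/(x**4 - 9*x**3 + 21*x**2 - 9*x + 20)) dx by partial fractions, (-4*x**3 + 25*x**2 - 40*x + 101)/(x**4 - 9*x**3 + 21*x**2 - 9*x + 20) = 4/(x**2 + 1) - 5/(x - 4) + 1/(x - 5): now ∫(1/(x - 5)) dx + ∫(-5/(x - 4)) dx + ∫(4/(x**2 + 1)) dx.
Step 2. Evaluate the standard form [assuming x > 4]: now -5*log(x - 4) + ∫(1/(x - 5)) dx + ∫(4/(x**2 + 1)) dx.
Step 3. Evaluate the standard form [assuming x > 5]: now log(x - 5) - 5*log(x - 4) + ∫(4/(x**2 + 1)) dx.
Step 4. Evaluate the standard form: now log(x - 5) - 5*log(x - 4) + 4*atan(x).
Answer: log(x - 5) - 5*log(x - 4) + 4*atan(x).


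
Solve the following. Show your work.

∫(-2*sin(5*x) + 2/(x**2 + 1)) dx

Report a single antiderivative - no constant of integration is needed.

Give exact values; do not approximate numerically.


Step 1. Rewrite: now ∫(2/(x**2 + 1)) dx + ∫(-2*sin(5*x)) dx.
Step 2. Evaluate the standard form: now 2*cos(5*x)/5 + ∫(2/(x**2 + 1)) dx.
Step 3. Evaluate the standard form: now 2*cos(5*x)/5 + 2*atan(x).
Answer: 2*cos(5*x)/5 + 2*atan(x).


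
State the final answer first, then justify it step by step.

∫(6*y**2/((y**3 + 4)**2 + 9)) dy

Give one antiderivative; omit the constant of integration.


The answer is 2*atan(y**3/3 + 4/3)/3.
Step 1. Substitute u = y**3 + 4, turning ∫(6*y**2/((y**3 + 4)**2 + 9)) dy into ∫(2/(u**2 + 9)) du: now ∫(2/(u**2 + 9)) du.
Step 2. Evaluate the standard form: now 2*atan(u/3)/3.
Step 3. Substitute back u = y**3 + 4: now 2*atan(y**3/3 + 4/3)/3.
Answer: 2*atan(y**3/3 + 4/3)/3.


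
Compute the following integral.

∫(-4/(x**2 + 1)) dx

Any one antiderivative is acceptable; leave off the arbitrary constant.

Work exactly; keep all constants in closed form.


Answer: -4*atan(x).


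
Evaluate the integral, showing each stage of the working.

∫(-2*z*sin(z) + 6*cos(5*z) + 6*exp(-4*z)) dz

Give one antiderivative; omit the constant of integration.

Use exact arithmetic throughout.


Step 1. Rewrite: now ∫(-2*z*sin(z)) dz + ∫(6*exp(-4*z)) dz + ∫(6*cos(5*z)) dz.
Step 2. Evaluate the standard form: now 6*sin(5*z)/5 + ∫(-2*z*sin(z)) dz + ∫(6*exp(-4*z)) dz.
Step 3. Evaluate the standard form: now 6*sin(5*z)/5 + ∫(-2*z*sin(z)) dz - 3*exp(-4*z)/2.
Step 4. Integrate ∫(-2*z*sin(z)) dz by parts with u = z, dv = (-2*sin(z)) dz, so v = 2*cos(z): now 2*z*cos(z) + 6*sin(5*z)/5 + ∫(-2*cos(z)) dz - 3*exp(-4*z)/2.
Step 5. Evaluate the standard form: now 2*z*cos(z) - 2*sin(z) + 6*sin(5*z)/5 - 3*exp(-4*z)/2.
Answer: 2*z*cos(z) - 2*sin(z) + 6*sin(5*z)/5 - 3*exp(-4*z)/2.


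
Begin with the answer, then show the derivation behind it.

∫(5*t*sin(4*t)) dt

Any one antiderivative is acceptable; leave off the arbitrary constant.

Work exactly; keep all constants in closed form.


The answer is -5*t*cos(4*t)/4 + 5*sin(4*t)/16.
Step 1. Integrate ∫(5*t*sin(4*t)) dt by parts with u = t, dv = (5*sin(4*t)) dt, so v = -5*cos(4*t)/4: now -5*t*cos(4*t)/4 + ∫(5*cos(4*t)/4) dt.
Step 2. Evaluate the standard form: now -5*t*cos(4*t)/4 + 5*sin(4*t)/16.
Answer: -5*t*cos(4*t)/4 + 5*sin(4*t)/16.


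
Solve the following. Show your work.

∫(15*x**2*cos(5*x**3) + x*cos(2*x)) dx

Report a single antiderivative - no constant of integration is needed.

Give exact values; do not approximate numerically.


Step 1. Rewrite: now ∫(x*cos(2*x)) dx + ∫(15*x**2*cos(5*x**3)) dx.
Step 2. Substitute u = x**3, turning ∫(15*x**2*cos(5*x**3)) dx into ∫(5*cos(5*u)) du: now ∫(x*cos(2*x)) dx + ∫(5*cos(5*u)) du.
Step 3. Evaluate the standard form: now sin(5*u) + ∫(x*cos(2*x)) dx.
Step 4. Substitute back u = x**3: now sin(5*x**3) + ∫(x*cos(2*x)) dx.
Step 5. Integrate ∫(x*cos(2*x)) dx by parts with u = x, dv = (cos(2*x)) dx, so v = sin(2*x)/2: now x*sin(2*x)/2 + sin(5*x**3) + ∫(-sin(2*x)/2) dx.
Step 6. Evaluate the standard form: now x*sin(2*x)/2 + sin(5*x**3) + cos(2*x)/4.
Answer: x*sin(2*x)/2 + sin(5*x**3) + cos(2*x)/4.


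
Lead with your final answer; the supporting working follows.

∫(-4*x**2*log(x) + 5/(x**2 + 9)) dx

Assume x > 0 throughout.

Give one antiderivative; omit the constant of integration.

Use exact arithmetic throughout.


The answer is -4*x**3*log(x)/3 + 4*x**3/9 + 5*atan(x/3)/3.
Step 1. Rewrite: now ∫(-4*x**2*log(x)) dx + ∫(5/(x**2 + 9)) dx.
Step 2. Evaluate the standard form: now 5*atan(x/3)/3 + ∫(-4*x**2*log(x)) dx.
Step 3. Integrate ∫(-4*x**2*log(x)) dx by parts with u = log(x), dv = (-4*x**2) dx, so v = -4*x**3/3 [assuming x > 0]: now -4*x**3*log(x)/3 + 5*atan(x/3)/3 + ∫(4*x**2/3) dx.
Step 4. Evaluate the standard form: now -4*x**3*log(x)/3 + 4*x**3/9 + 5*atan(x/3)/3.
Answer: -4*x**3*log(x)/3 + 4*x**3/9 + 5*atan(x/3)/3.


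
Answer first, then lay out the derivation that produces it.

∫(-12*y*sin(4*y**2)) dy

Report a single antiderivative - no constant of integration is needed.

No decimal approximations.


The answer is 3*cos(4*y**2)/2.
Step 1. Substitute u = y**2, turning ∫(-12*y*sin(4*y**2)) dy into ∫(-6*sin(4*u)) du: now ∫(-6*sin(4*u)) du.
Step 2. Evaluate the standard form: now 3*cos(4*u)/2.
Step 3. Substitute back u = y**2: now 3*cos(4*y**2)/2.
Answer: 3*cos(4*y**2)/2.


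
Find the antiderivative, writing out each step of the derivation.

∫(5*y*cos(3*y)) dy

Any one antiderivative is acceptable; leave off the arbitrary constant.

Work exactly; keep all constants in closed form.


Step 1. Integrate ∫(5*y*cos(3*y)) dy by parts with u = y, dv = (5*cos(3*y)) dy, so v = 5*sin(3*y)/3: now 5*y*sin(3*y)/3 + ∫(-5*sin(3*y)/3) dy.
Step 2. Evaluate the standard form: now 5*y*sin(3*y)/3 + 5*cos(3*y)/9.
Answer: 5*y*sin(3*y)/3 + 5*cos(3*y)/9.


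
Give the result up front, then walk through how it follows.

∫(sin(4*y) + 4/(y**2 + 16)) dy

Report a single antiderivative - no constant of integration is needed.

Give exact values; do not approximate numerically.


The answer is -cos(4*y)/4 + atan(y/4).
Step 1. Rewrite: now ∫(4/(y**2 + 16)) dy + ∫(sin(4*y)) dy.
Step 2. Evaluate the standard form: now atan(y/4) + ∫(sin(4*y)) dy.
Step 3. Evaluate the standard form: now -cos(4*y)/4 + atan(y/4).
Answer: -cos(4*y)/4 + atan(y/4).


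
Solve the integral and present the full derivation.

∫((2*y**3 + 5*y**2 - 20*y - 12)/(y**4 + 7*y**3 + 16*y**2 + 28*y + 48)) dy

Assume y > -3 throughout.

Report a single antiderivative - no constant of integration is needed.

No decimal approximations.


Step 1. Decompose ∫((2*y**3 + 5*y**2 - 20*y - 12)/(y**4 + 7*y**3 + 16*y**2 + 28*y + 48)) dy by partial fractions, (2*y**3 + 5*y**2 - 20*y - 12)/(y**4 + 7*y**3 + 16*y**2 + 28*y + 48) = -4/(y**2 + 4) - 1/(y + 4) + 3/(y + 3): now ∫(3/(y + 3)) dy + ∫(-1/(y + 4)) dy + ∫(-4/(y**2 + 4)) dy.
Step 2. Evaluate the standard form [assuming y > -4]: now -log(y + 4) + ∫(3/(y + 3)) dy + ∫(-4/(y**2 + 4)) dy.
Step 3. Evaluate the standard form [assuming y > -3]: now 3*log(y + 3) - log(y + 4) + ∫(-4/(y**2 + 4)) dy.
Step 4. Evaluate the standard form: now 3*log(y + 3) - log(y + 4) - 2*atan(y/2).
Answer: 3*log(y + 3) - log(y + 4) - 2*atan(y/2).


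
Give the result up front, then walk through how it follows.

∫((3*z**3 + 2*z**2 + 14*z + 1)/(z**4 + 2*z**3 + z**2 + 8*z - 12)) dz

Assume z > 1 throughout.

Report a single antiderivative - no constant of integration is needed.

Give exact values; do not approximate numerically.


The answer is log(z - 1) + 2*log(z + 3) + atan(z/2)/2.
Step 1. Decompose ∫((3*z**3 + 2*z**2 + 14*z + 1)/(z**4 + 2*z**3 + z**2 + 8*z - 12)) dz by partial fractions, (3*z**3 + 2*z**2 + 14*z + 1)/(z**4 + 2*z**3 + z**2 + 8*z - 12) = 1/(z**2 + 4) + 2/(z + 3) + 1/(z - 1): now ∫(1/(z - 1)) dz + ∫(2/(z + 3)) dz + ∫(1/(z**2 + 4)) dz.
Step 2. Evaluate the standard form [assuming z > -3]: now 2*log(z + 3) + ∫(1/(z - 1)) dz + ∫(1/(z**2 + 4)) dz.
Step 3. Evaluate the standard form [assuming z > 1]: now log(z - 1) + 2*log(z + 3) + ∫(1/(z**2 + 4)) dz.
Step 4. Evaluate the standard form: now log(z - 1) + 2*log(z + 3) + atan(z/2)/2.
Answer: log(z - 1) + 2*log(z + 3) + atan(z/2)/2.


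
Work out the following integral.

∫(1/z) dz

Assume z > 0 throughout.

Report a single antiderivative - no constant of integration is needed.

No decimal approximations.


Answer: log(z).


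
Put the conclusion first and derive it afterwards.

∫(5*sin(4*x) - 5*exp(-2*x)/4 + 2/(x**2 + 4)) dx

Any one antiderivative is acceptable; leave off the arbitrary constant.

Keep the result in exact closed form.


The answer is -5*cos(4*x)/4 + atan(x/2) + 5*exp(-2*x)/8.
Step 1. Rewrite: now ∫(2/(x**2 + 4)) dx + ∫(-5*exp(-2*x)/4) dx + ∫(5*sin(4*x)) dx.
Step 2. Evaluate the standard form: now atan(x/2) + ∫(-5*exp(-2*x)/4) dx + ∫(5*sin(4*x)) dx.
Step 3. Evaluate the standard form: now -5*cos(4*x)/4 + atan(x/2) + ∫(-5*exp(-2*x)/4) dx.
Step 4. Evaluate the standard form: now -5*cos(4*x)/4 + atan(x/2) + 5*exp(-2*x)/8.
Answer: -5*cos(4*x)/4 + atan(x/2) + 5*exp(-2*x)/8.


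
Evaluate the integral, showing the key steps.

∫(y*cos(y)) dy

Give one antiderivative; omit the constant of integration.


Step 1. Integrate ∫(y*cos(y)) dy by parts with u = y, dv = (cos(y)) dy, so v = sin(y): now y*sin(y) + ∫(-sin(y)) dy.
Step 2. Evaluate the standard form: now y*sin(y) + cos(y).
Answer: y*sin(y) + cos(y).


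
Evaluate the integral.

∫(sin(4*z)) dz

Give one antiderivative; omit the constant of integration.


Answer: -cos(4*z)/4.


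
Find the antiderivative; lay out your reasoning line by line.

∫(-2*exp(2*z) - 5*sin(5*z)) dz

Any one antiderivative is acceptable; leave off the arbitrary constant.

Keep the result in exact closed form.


Step 1. Rewrite: now ∫(-2*exp(2*z)) dz + ∫(-5*sin(5*z)) dz.
Step 2. Evaluate the standard form: now cos(5*z) + ∫(-2*exp(2*z)) dz.
Step 3. Evaluate the standard form: now -exp(2*z) + cos(5*z).
Answer: -exp(2*z) + cos(5*z).


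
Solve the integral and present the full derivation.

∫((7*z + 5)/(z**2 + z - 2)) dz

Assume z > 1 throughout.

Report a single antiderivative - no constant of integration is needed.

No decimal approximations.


Step 1. Decompose ∫((7*z + 5)/(z**2 + z - 2)) dz by partial fractions, (7*z + 5)/(z**2 + z - 2) = 3/(z + 2) + 4/(z - 1): now ∫(4/(z - 1)) dz + ∫(3/(z + 2)) dz.
Step 2. Evaluate the standard form [assuming z > 1]: now 4*log(z - 1) + ∫(3/(z + 2)) dz.
Step 3. Evaluate the standard form [assuming z > -2]: now 4*log(z - 1) + 3*log(z + 2).
Answer: 4*log(z - 1) + 3*log(z + 2).


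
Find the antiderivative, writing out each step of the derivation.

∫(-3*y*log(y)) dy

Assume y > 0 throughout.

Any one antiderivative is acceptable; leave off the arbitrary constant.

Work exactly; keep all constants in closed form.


Step 1. Integrate ∫(-3*y*log(y)) dy by parts with u = log(y), dv = (-3*y) dy, so v = -3*y**2/2 [assuming y > 0]: now -3*y**2*log(y)/2 + ∫(3*y/2) dy.
Step 2. Evaluate the standard form: now -3*y**2*log(y)/2 + 3*y**2/4.
Answer: -3*y**2*log(y)/2 + 3*y**2/4.


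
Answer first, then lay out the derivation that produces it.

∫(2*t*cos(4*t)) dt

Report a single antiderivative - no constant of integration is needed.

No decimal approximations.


The answer is t*sin(4*t)/2 + cos(4*t)/8.
Step 1. Integrate ∫(2*t*cos(4*t)) dt by parts with u = t, dv = (2*cos(4*t)) dt, so v = sin(4*t)/2: now t*sin(4*t)/2 + ∫(-sin(4*t)/2) dt.
Step 2. Evaluate the standard form: now t*sin(4*t)/2 + cos(4*t)/8.
Answer: t*sin(4*t)/2 + cos(4*t)/8.


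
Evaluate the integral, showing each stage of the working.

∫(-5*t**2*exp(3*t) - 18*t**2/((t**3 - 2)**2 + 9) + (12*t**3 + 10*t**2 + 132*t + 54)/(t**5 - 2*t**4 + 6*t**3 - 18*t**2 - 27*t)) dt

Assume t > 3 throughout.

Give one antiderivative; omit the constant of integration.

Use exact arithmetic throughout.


Step 1. Rewrite: now ∫(-18*t**2/((t**3 - 2)**2 + 9)) dt + ∫(-5*t**2*exp(3*t)) dt + ∫((12*t**3 + 10*t**2 + 132*t + 54)/(t**5 - 2*t**4 + 6*t**3 - 18*t**2 - 27*t)) dt.
Step 2. Integrate ∫(-5*t**2*exp(3*t)) dt by parts with u = t**2, dv = (-5*exp(3*t)) dt, so v = -5*exp(3*t)/3: now -5*t**2*exp(3*t)/3 + ∫(10*t*exp(3*t)/3) dt + ∫(-18*t**2/((t**3 - 2)**2 + 9)) dt + ∫((12*t**3 + 10*t**2 + 132*t + 54)/(t**5 - 2*t**4 + 6*t**3 - 18*t**2 - 27*t)) dt.
Step 3. Integrate ∫(10*t*exp(3*t)/3) dt by parts with u = t, dv = (10*exp(3*t)/3) dt, so v = 10*exp(3*t)/9: now -5*t**2*exp(3*t)/3 + 10*t*exp(3*t)/9 + ∫(-18*t**2/((t**3 - 2)**2 + 9)) dt + ∫((12*t**3 + 10*t**2 + 132*t + 54)/(t**5 - 2*t**4 + 6*t**3 - 18*t**2 - 27*t)) dt + ∫(-10*exp(3*t)/9) dt.
Step 4. Evaluate the standard form: now -5*t**2*exp(3*t)/3 + 10*t*exp(3*t)/9 - 10*exp(3*t)/27 + ∫(-18*t**2/((t**3 - 2)**2 + 9)) dt + ∫((12*t**3 + 10*t**2 + 132*t + 54)/(t**5 - 2*t**4 + 6*t**3 - 18*t**2 - 27*t)) dt.
Step 5. Decompose ∫((12*t**3 + 10*t**2 + 132*t + 54)/(t**5 - 2*t**4 + 6*t**3 - 18*t**2 - 27*t)) dt by partial fractions, (12*t**3 + 10*t**2 + 132*t + 54)/(t**5 - 2*t**4 + 6*t**3 - 18*t**2 - 27*t) = -2/(t**2 + 9) - 2/(t + 1) + 4/(t - 3) - 2/t: now -5*t**2*exp(3*t)/3 + 10*t*exp(3*t)/9 - 10*exp(3*t)/27 + ∫(-2/t) dt + ∫(-18*t**2/((t**3 - 2)**2 + 9)) dt + ∫(4/(t - 3)) dt + ∫(-2/(t + 1)) dt + ∫(-2/(t**2 + 9)) dt.
Step 6. Evaluate the standard form [assuming t > 3]: now -5*t**2*exp(3*t)/3 + 10*t*exp(3*t)/9 - 10*exp(3*t)/27 + 4*log(t - 3) + ∫(-2/t) dt + ∫(-18*t**2/((t**3 - 2)**2 + 9)) dt + ∫(-2/(t + 1)) dt + ∫(-2/(t**2 + 9)) dt.
Step 7. Evaluate the standard form [assuming t > 0]: now -5*t**2*exp(3*t)/3 + 10*t*exp(3*t)/9 - 10*exp(3*t)/27 - 2*log(t) + 4*log(t - 3) + ∫(-18*t**2/((t**3 - 2)**2 + 9)) dt + ∫(-2/(t + 1)) dt + ∫(-2/(t**2 + 9)) dt.
Step 8. Evaluate the standard form [assuming t > -1]: now -5*t**2*exp(3*t)/3 + 10*t*exp(3*t)/9 - 10*exp(3*t)/27 - 2*log(t) + 4*log(t - 3) - 2*log(t + 1) + ∫(-18*t**2/((t**3 - 2)**2 + 9)) dt + ∫(-2/(t**2 + 9)) dt.
Step 9. Evaluate the standard form: now -5*t**2*exp(3*t)/3 + 10*t*exp(3*t)/9 - 10*exp(3*t)/27 - 2*log(t) + 4*log(t - 3) - 2*log(t + 1) - 2*atan(t/3)/3 + ∫(-18*t**2/((t**3 - 2)**2 + 9)) dt.
Step 10. Substitute u = t**3 - 2, turning ∫(-18*t**2/((t**3 - 2)**2 + 9)) dt into ∫(-6/(u**2 + 9)) du: now -5*t**2*exp(3*t)/3 + 10*t*exp(3*t)/9 - 10*exp(3*t)/27 - 2*log(t) + 4*log(t - 3) - 2*log(t + 1) - 2*atan(t/3)/3 + ∫(-6/(u**2 + 9)) du.
Step 11. Evaluate the standard form: now -5*t**2*exp(3*t)/3 + 10*t*exp(3*t)/9 - 10*exp(3*t)/27 - 2*log(t) + 4*log(t - 3) - 2*log(t + 1) - 2*atan(t/3)/3 - 2*atan(u/3).
Step 12. Substitute back u = t**3 - 2: now -5*t**2*exp(3*t)/3 + 10*t*exp(3*t)/9 - 10*exp(3*t)/27 - 2*log(t) + 4*log(t - 3) - 2*log(t + 1) - 2*atan(t/3)/3 - 2*atan(t**3/3 - 2/3).
Answer: -5*t**2*exp(3*t)/3 + 10*t*exp(3*t)/9 - 10*exp(3*t)/27 - 2*log(t) + 4*log(t - 3) - 2*log(t + 1) - 2*atan(t/3)/3 - 2*atan(t**3/3 - 2/3).


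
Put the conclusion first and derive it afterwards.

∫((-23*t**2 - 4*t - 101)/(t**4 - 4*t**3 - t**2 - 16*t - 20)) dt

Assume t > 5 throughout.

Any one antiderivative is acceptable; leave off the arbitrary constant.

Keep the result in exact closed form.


The answer is -4*log(t - 5) + 4*log(t + 1) + atan(t/2)/2.
Step 1. Decompose ∫((-23*t**2 - 4*t - 101)/(t**4 - 4*t**3 - t**2 - 16*t - 20)) dt by partial fractions, (-23*t**2 - 4*t - 101)/(t**4 - 4*t**3 - t**2 - 16*t - 20) = 1/(t**2 + 4) + 4/(t + 1) - 4/(t - 5): now ∫(-4/(t - 5)) dt + ∫(4/(t + 1)) dt + ∫(1/(t**2 + 4)) dt.
Step 2. Evaluate the standard form [assuming t > -1]: now 4*log(t + 1) + ∫(-4/(t - 5)) dt + ∫(1/(t**2 + 4)) dt.
Step 3. Evaluate the standard form [assuming t > 5]: now -4*log(t - 5) + 4*log(t + 1) + ∫(1/(t**2 + 4)) dt.
Step 4. Evaluate the standard form: now -4*log(t - 5) + 4*log(t + 1) + atan(t/2)/2.
Answer: -4*log(t - 5) + 4*log(t + 1) + atan(t/2)/2.


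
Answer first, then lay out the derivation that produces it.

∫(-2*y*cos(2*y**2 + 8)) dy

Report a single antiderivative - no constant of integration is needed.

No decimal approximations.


The answer is -sin(2*y**2 + 8)/2.
Step 1. Substitute u = y**2 + 4, turning ∫(-2*y*cos(2*y**2 + 8)) dy into ∫(-cos(2*u)) du: now ∫(-cos(2*u)) du.
Step 2. Evaluate the standard form: now -sin(2*u)/2.
Step 3. Substitute back u = y**2 + 4: now -sin(2*y**2 + 8)/2.
Answer: -sin(2*y**2 + 8)/2.


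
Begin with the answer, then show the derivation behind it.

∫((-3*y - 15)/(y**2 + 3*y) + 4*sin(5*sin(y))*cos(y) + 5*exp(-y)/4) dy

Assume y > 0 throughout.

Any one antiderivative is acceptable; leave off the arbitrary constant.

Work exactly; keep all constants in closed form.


The answer is -5*log(y) + 2*log(y + 3) - 4*cos(5*sin(y))/5 - 5*exp(-y)/4.
Step 1. Rewrite: now ∫((-3*y - 15)/(y**2 + 3*y)) dy + ∫(4*sin(5*sin(y))*cos(y)) dy + ∫(5*exp(-y)/4) dy.
Step 2. Substitute u = sin(y), turning ∫(4*sin(5*sin(y))*cos(y)) dy into ∫(4*sin(5*u)) du: now ∫((-3*y - 15)/(y**2 + 3*y)) dy + ∫(5*exp(-y)/4) dy + ∫(4*sin(5*u)) du.
Step 3. Evaluate the standard form: now -4*cos(5*u)/5 + ∫((-3*y - 15)/(y**2 + 3*y)) dy + ∫(5*exp(-y)/4) dy.
Step 4. Substitute back u = sin(y): now -4*cos(5*sin(y))/5 + ∫((-3*y - 15)/(y**2 + 3*y)) dy + ∫(5*exp(-y)/4) dy.
Step 5. Decompose ∫((-3*y - 15)/(y**2 + 3*y)) dy by partial fractions, (-3*y - 15)/(y**2 + 3*y) = 2/(y + 3) - 5/y: now -4*cos(5*sin(y))/5 + ∫(-5/y) dy + ∫(2/(y + 3)) dy + ∫(5*exp(-y)/4) dy.
Step 6. Evaluate the standard form [assuming y > -3]: now 2*log(y + 3) - 4*cos(5*sin(y))/5 + ∫(-5/y) dy + ∫(5*exp(-y)/4) dy.
Step 7. Evaluate the standard form [assuming y > 0]: now -5*log(y) + 2*log(y + 3) - 4*cos(5*sin(y))/5 + ∫(5*exp(-y)/4) dy.
Step 8. Evaluate the standard form: now -5*log(y) + 2*log(y + 3) - 4*cos(5*sin(y))/5 - 5*exp(-y)/4.
Answer: -5*log(y) + 2*log(y + 3) - 4*cos(5*sin(y))/5 - 5*exp(-y)/4.


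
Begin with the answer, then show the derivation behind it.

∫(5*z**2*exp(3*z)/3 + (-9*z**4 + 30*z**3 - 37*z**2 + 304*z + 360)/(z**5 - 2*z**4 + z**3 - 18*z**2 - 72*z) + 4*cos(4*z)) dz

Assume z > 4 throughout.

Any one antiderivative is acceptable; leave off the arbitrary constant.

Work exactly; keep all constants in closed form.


The answer is 5*z**2*exp(3*z)/9 - 10*z*exp(3*z)/27 + 10*exp(3*z)/81 - 5*log(z) + log(z - 4) - 5*log(z + 2) + sin(4*z) - 2*atan(z/3)/3.
Step 1. Rewrite: now ∫(5*z**2*exp(3*z)/3) dz + ∫((-9*z**4 + 30*z**3 - 37*z**2 + 304*z + 360)/(z**5 - 2*z**4 + z**3 - 18*z**2 - 72*z)) dz + ∫(4*cos(4*z)) dz.
Step 2. Evaluate the standard form: now sin(4*z) + ∫(5*z**2*exp(3*z)/3) dz + ∫((-9*z**4 + 30*z**3 - 37*z**2 + 304*z + 360)/(z**5 - 2*z**4 + z**3 - 18*z**2 - 72*z)) dz.
Step 3. Decompose ∫((-9*z**4 + 30*z**3 - 37*z**2 + 304*z + 360)/(z**5 - 2*z**4 + z**3 - 18*z**2 - 72*z)) dz by partial fractions, (-9*z**4 + 30*z**3 - 37*z**2 + 304*z + 360)/(z**5 - 2*z**4 + z**3 - 18*z**2 - 72*z) = -2/(z**2 + 9) - 5/(z + 2) + 1/(z - 4) - 5/z: now sin(4*z) + ∫(-5/z) dz + ∫(5*z**2*exp(3*z)/3) dz + ∫(1/(z - 4)) dz + ∫(-5/(z + 2)) dz + ∫(-2/(z**2 + 9)) dz.
Step 4. Evaluate the standard form [assuming z > -2]: now -5*log(z + 2) + sin(4*z) + ∫(-5/z) dz + ∫(5*z**2*exp(3*z)/3) dz + ∫(1/(z - 4)) dz + ∫(-2/(z**2 + 9)) dz.
Step 5. Evaluate the standard form [assuming z > 4]: now log(z - 4) - 5*log(z + 2) + sin(4*z) + ∫(-5/z) dz + ∫(5*z**2*exp(3*z)/3) dz + ∫(-2/(z**2 + 9)) dz.
Step 6. Evaluate the standard form [assuming z > 0]: now -5*log(z) + log(z - 4) - 5*log(z + 2) + sin(4*z) + ∫(5*z**2*exp(3*z)/3) dz + ∫(-2/(z**2 + 9)) dz.
Step 7. Evaluate the standard form: now -5*log(z) + log(z - 4) - 5*log(z + 2) + sin(4*z) - 2*atan(z/3)/3 + ∫(5*z**2*exp(3*z)/3) dz.
Step 8. Integrate ∫(5*z**2*exp(3*z)/3) dz by parts with u = z**2, dv = (5*exp(3*z)/3) dz, so v = 5*exp(3*z)/9: now 5*z**2*exp(3*z)/9 - 5*log(z) + log(z - 4) - 5*log(z + 2) + sin(4*z) - 2*atan(z/3)/3 + ∫(-10*z*exp(3*z)/9) dz.
Step 9. Integrate ∫(-10*z*exp(3*z)/9) dz by parts with u = z, dv = (-10*exp(3*z)/9) dz, so v = -10*exp(3*z)/27: now 5*z**2*exp(3*z)/9 - 10*z*exp(3*z)/27 - 5*log(z) + log(z - 4) - 5*log(z + 2) + sin(4*z) - 2*atan(z/3)/3 + ∫(10*exp(3*z)/27) dz.
Step 10. Evaluate the standard form: now 5*z**2*exp(3*z)/9 - 10*z*exp(3*z)/27 + 10*exp(3*z)/81 - 5*log(z) + log(z - 4) - 5*log(z + 2) + sin(4*z) - 2*atan(z/3)/3.
Answer: 5*z**2*exp(3*z)/9 - 10*z*exp(3*z)/27 + 10*exp(3*z)/81 - 5*log(z) + log(z - 4) - 5*log(z + 2) + sin(4*z) - 2*atan(z/3)/3.


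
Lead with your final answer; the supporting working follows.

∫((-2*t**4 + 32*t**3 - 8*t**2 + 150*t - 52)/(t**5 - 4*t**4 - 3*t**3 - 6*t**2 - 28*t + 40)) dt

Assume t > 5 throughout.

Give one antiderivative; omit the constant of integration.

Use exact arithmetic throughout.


The answer is 4*log(t - 5) - 2*log(t - 1) - 4*log(t + 2) - atan(t/2).
Step 1. Decompose ∫((-2*t**4 + 32*t**3 - 8*t**2 + 150*t - 52)/(t**5 - 4*t**4 - 3*t**3 - 6*t**2 - 28*t + 40)) dt by partial fractions, (-2*t**4 + 32*t**3 - 8*t**2 + 150*t - 52)/(t**5 - 4*t**4 - 3*t**3 - 6*t**2 - 28*t + 40) = -2/(t**2 + 4) - 4/(t + 2) - 2/(t - 1) + 4/(t - 5): now ∫(4/(t - 5)) dt + ∫(-2/(t - 1)) dt + ∫(-4/(t + 2)) dt + ∫(-2/(t**2 + 4)) dt.
Step 2. Evaluate the standard form [assuming t > 5]: now 4*log(t - 5) + ∫(-2/(t - 1)) dt + ∫(-4/(t + 2)) dt + ∫(-2/(t**2 + 4)) dt.
Step 3. Evaluate the standard form [assuming t > -2]: now 4*log(t - 5) - 4*log(t + 2) + ∫(-2/(t - 1)) dt + ∫(-2/(t**2 + 4)) dt.
Step 4. Evaluate the standard form [assuming t > 1]: now 4*log(t - 5) - 2*log(t - 1) - 4*log(t + 2) + ∫(-2/(t**2 + 4)) dt.
Step 5. Evaluate the standard form: now 4*log(t - 5) - 2*log(t - 1) - 4*log(t + 2) - atan(t/2).
Answer: 4*log(t - 5) - 2*log(t - 1) - 4*log(t + 2) - atan(t/2).


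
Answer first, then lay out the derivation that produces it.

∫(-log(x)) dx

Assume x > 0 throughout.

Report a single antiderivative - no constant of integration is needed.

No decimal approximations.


The answer is -x*log(x) + x.
Step 1. Integrate ∫(-log(x)) dx by parts with u = log(x), dv = (-1) dx, so v = -x [assuming x > 0]: now -x*log(x) + ∫(1) dx.
Step 2. Evaluate the standard form: now -x*log(x) + x.
Answer: -x*log(x) + x.


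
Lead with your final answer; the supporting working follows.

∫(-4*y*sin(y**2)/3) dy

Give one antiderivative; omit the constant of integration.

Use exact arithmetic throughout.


The answer is 2*cos(y**2)/3.
Step 1. Substitute u = y**2, turning ∫(-4*y*sin(y**2)/3) dy into ∫(-2*sin(u)/3) du: now ∫(-2*sin(u)/3) du.
Step 2. Evaluate the standard form: now 2*cos(u)/3.
Step 3. Substitute back u = y**2: now 2*cos(y**2)/3.
Answer: 2*cos(y**2)/3.


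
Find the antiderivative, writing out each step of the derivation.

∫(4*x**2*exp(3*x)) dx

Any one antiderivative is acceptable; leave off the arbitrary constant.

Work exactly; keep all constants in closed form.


Step 1. Integrate ∫(4*x**2*exp(3*x)) dx by parts with u = x**2, dv = (4*exp(3*x)) dx, so v = 4*exp(3*x)/3: now 4*x**2*exp(3*x)/3 + ∫(-8*x*exp(3*x)/3) dx.
Step 2. Integrate ∫(-8*x*exp(3*x)/3) dx by parts with u = x, dv = (-8*exp(3*x)/3) dx, so v = -8*exp(3*x)/9: now 4*x**2*exp(3*x)/3 - 8*x*exp(3*x)/9 + ∫(8*exp(3*x)/9) dx.
Step 3. Evaluate the standard form: now 4*x**2*exp(3*x)/3 - 8*x*exp(3*x)/9 + 8*exp(3*x)/27.
Answer: 4*x**2*exp(3*x)/3 - 8*x*exp(3*x)/9 + 8*exp(3*x)/27.


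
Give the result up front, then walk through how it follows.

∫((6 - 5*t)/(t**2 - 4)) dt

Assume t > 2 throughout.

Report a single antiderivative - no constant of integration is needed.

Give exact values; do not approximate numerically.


The answer is -log(t - 2) - 4*log(t + 2).
Step 1. Decompose ∫((6 - 5*t)/(t**2 - 4)) dt by partial fractions, (6 - 5*t)/(t**2 - 4) = -4/(t + 2) - 1/(t - 2): now ∫(-1/(t - 2)) dt + ∫(-4/(t + 2)) dt.
Step 2. Evaluate the standard form [assuming t > -2]: now -4*log(t + 2) + ∫(-1/(t - 2)) dt.
Step 3. Evaluate the standard form [assuming t > 2]: now -log(t - 2) - 4*log(t + 2).
Answer: -log(t - 2) - 4*log(t + 2).


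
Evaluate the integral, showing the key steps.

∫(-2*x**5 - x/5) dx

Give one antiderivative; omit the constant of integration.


Step 1. Rewrite: now ∫(-x/5) dx + ∫(-2*x**5) dx.
Step 2. Evaluate the standard form: now -x**6/3 + ∫(-x/5) dx.
Step 3. Evaluate the standard form: now -x**6/3 - x**2/10.
Answer: -x**6/3 - x**2/10.


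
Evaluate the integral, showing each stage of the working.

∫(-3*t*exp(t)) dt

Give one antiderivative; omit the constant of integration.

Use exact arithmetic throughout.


Step 1. Integrate ∫(-3*t*exp(t)) dt by parts with u = t, dv = (-3*exp(t)) dt, so v = -3*exp(t): now -3*t*exp(t) + ∫(3*exp(t)) dt.
Step 2. Evaluate the standard form: now -3*t*exp(t) + 3*exp(t).
Answer: -3*t*exp(t) + 3*exp(t).


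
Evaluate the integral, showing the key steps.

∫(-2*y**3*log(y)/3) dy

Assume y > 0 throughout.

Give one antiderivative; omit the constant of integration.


Step 1. Integrate ∫(-2*y**3*log(y)/3) dy by parts with u = log(y), dv = (-2*y**3/3) dy, so v = -y**4/6 [assuming y > 0]: now -y**4*log(y)/6 + ∫(y**3/6) dy.
Step 2. Evaluate the standard form: now -y**4*log(y)/6 + y**4/24.
Answer: -y**4*log(y)/6 + y**4/24.


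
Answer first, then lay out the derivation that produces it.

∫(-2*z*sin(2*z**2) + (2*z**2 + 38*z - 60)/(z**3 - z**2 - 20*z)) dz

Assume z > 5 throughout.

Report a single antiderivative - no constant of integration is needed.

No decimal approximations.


The answer is 3*log(z) + 4*log(z - 5) - 5*log(z + 4) + cos(2*z**2)/2.
Step 1. Rewrite: now ∫(-2*z*sin(2*z**2)) dz + ∫((2*z**2 + 38*z - 60)/(z**3 - z**2 - 20*z)) dz.
Step 2. Substitute u = z**2, turning ∫(-2*z*sin(2*z**2)) dz into ∫(-sin(2*u)) du: now ∫((2*z**2 + 38*z - 60)/(z**3 - z**2 - 20*z)) dz + ∫(-sin(2*u)) du.
Step 3. Evaluate the standard form: now cos(2*u)/2 + ∫((2*z**2 + 38*z - 60)/(z**3 - z**2 - 20*z)) dz.
Step 4. Substitute back u = z**2: now cos(2*z**2)/2 + ∫((2*z**2 + 38*z - 60)/(z**3 - z**2 - 20*z)) dz.
Step 5. Decompose ∫((2*z**2 + 38*z - 60)/(z**3 - z**2 - 20*z)) dz by partial fractions, (2*z**2 + 38*z - 60)/(z**3 - z**2 - 20*z) = -5/(z + 4) + 4/(z - 5) + 3/z: now cos(2*z**2)/2 + ∫(3/z) dz + ∫(4/(z - 5)) dz + ∫(-5/(z + 4)) dz.
Step 6. Evaluate the standard form [assuming z > 5]: now 4*log(z - 5) + cos(2*z**2)/2 + ∫(3/z) dz + ∫(-5/(z + 4)) dz.
Step 7. Evaluate the standard form [assuming z > 0]: now 3*log(z) + 4*log(z - 5) + cos(2*z**2)/2 + ∫(-5/(z + 4)) dz.
Step 8. Evaluate the standard form [assuming z > -4]: now 3*log(z) + 4*log(z - 5) - 5*log(z + 4) + cos(2*z**2)/2.
Answer: 3*log(z) + 4*log(z - 5) - 5*log(z + 4) + cos(2*z**2)/2.


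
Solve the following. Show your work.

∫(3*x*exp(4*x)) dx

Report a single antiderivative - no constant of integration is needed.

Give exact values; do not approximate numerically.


Step 1. Integrate ∫(3*x*exp(4*x)) dx by parts with u = x, dv = (3*exp(4*x)) dx, so v = 3*exp(4*x)/4: now 3*x*exp(4*x)/4 + ∫(-3*exp(4*x)/4) dx.
Step 2. Evaluate the standard form: now 3*x*exp(4*x)/4 - 3*exp(4*x)/16.
Answer: 3*x*exp(4*x)/4 - 3*exp(4*x)/16.


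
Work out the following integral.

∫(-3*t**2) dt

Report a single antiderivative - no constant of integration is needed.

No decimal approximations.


Answer: -t**3.


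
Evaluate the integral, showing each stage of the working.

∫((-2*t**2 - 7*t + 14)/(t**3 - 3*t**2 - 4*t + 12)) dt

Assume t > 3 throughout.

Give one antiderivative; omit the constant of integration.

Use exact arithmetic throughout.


Step 1. Decompose ∫((-2*t**2 - 7*t + 14)/(t**3 - 3*t**2 - 4*t + 12)) dt by partial fractions, (-2*t**2 - 7*t + 14)/(t**3 - 3*t**2 - 4*t + 12) = 1/(t + 2) + 2/(t - 2) - 5/(t - 3): now ∫(-5/(t - 3)) dt + ∫(2/(t - 2)) dt + ∫(1/(t + 2)) dt.
Step 2. Evaluate the standard form [assuming t > 2]: now 2*log(t - 2) + ∫(-5/(t - 3)) dt + ∫(1/(t + 2)) dt.
Step 3. Evaluate the standard form [assuming t > 3]: now -5*log(t - 3) + 2*log(t - 2) + ∫(1/(t + 2)) dt.
Step 4. Evaluate the standard form [assuming t > -2]: now -5*log(t - 3) + 2*log(t - 2) + log(t + 2).
Answer: -5*log(t - 3) + 2*log(t - 2) + log(t + 2).


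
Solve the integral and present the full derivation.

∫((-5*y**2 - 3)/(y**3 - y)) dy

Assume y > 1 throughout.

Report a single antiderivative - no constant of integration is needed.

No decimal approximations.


Step 1. Decompose ∫((-5*y**2 - 3)/(y**3 - y)) dy by partial fractions, (-5*y**2 - 3)/(y**3 - y) = -4/(y + 1) - 4/(y - 1) + 3/y: now ∫(3/y) dy + ∫(-4/(y - 1)) dy + ∫(-4/(y + 1)) dy.
Step 2. Evaluate the standard form [assuming y > 1]: now -4*log(y - 1) + ∫(3/y) dy + ∫(-4/(y + 1)) dy.
Step 3. Evaluate the standard form [assuming y > 0]: now 3*log(y) - 4*log(y - 1) + ∫(-4/(y + 1)) dy.
Step 4. Evaluate the standard form [assuming y > -1]: now 3*log(y) - 4*log(y - 1) - 4*log(y + 1).
Answer: 3*log(y) - 4*log(y - 1) - 4*log(y + 1).


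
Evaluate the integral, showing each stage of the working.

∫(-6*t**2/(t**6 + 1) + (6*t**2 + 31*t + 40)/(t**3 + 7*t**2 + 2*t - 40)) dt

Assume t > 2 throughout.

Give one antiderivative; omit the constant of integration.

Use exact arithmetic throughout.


Step 1. Rewrite: now ∫(-6*t**2/(t**6 + 1)) dt + ∫((6*t**2 + 31*t + 40)/(t**3 + 7*t**2 + 2*t - 40)) dt.
Step 2. Substitute u = t**3, turning ∫(-6*t**2/(t**6 + 1)) dt into ∫(-2/(u**2 + 1)) du: now ∫((6*t**2 + 31*t + 40)/(t**3 + 7*t**2 + 2*t - 40)) dt + ∫(-2/(u**2 + 1)) du.
Step 3. Evaluate the standard form: now -2*atan(u) + ∫((6*t**2 + 31*t + 40)/(t**3 + 7*t**2 + 2*t - 40)) dt.
Step 4. Substitute back u = t**3: now -2*atan(t**3) + ∫((6*t**2 + 31*t + 40)/(t**3 + 7*t**2 + 2*t - 40)) dt.
Step 5. Decompose ∫((6*t**2 + 31*t + 40)/(t**3 + 7*t**2 + 2*t - 40)) dt by partial fractions, (6*t**2 + 31*t + 40)/(t**3 + 7*t**2 + 2*t - 40) = 5/(t + 5) - 2/(t + 4) + 3/(t - 2): now -2*atan(t**3) + ∫(3/(t - 2)) dt + ∫(-2/(t + 4)) dt + ∫(5/(t + 5)) dt.
Step 6. Evaluate the standard form [assuming t > -4]: now -2*log(t + 4) - 2*atan(t**3) + ∫(3/(t - 2)) dt + ∫(5/(t + 5)) dt.
Step 7. Evaluate the standard form [assuming t > -5]: now -2*log(t + 4) + 5*log(t + 5) - 2*atan(t**3) + ∫(3/(t - 2)) dt.
Step 8. Evaluate the standard form [assuming t > 2]: now 3*log(t - 2) - 2*log(t + 4) + 5*log(t + 5) - 2*atan(t**3).
Answer: 3*log(t - 2) - 2*log(t + 4) + 5*log(t + 5) - 2*atan(t**3).


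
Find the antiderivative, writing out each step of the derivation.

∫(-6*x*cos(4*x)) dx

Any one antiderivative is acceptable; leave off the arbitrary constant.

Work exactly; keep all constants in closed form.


Step 1. Integrate ∫(-6*x*cos(4*x)) dx by parts with u = x, dv = (-6*cos(4*x)) dx, so v = -3*sin(4*x)/2: now -3*x*sin(4*x)/2 + ∫(3*sin(4*x)/2) dx.
Step 2. Evaluate the standard form: now -3*x*sin(4*x)/2 - 3*cos(4*x)/8.
Answer: -3*x*sin(4*x)/2 - 3*cos(4*x)/8.


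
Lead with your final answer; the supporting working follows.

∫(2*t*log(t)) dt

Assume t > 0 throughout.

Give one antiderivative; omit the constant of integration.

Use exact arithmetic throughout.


The answer is t**2*log(t) - t**2/2.
Step 1. Integrate ∫(2*t*log(t)) dt by parts with u = log(t), dv = (2*t) dt, so v = t**2 [assuming t > 0]: now t**2*log(t) + ∫(-t) dt.
Step 2. Evaluate the standard form: now t**2*log(t) - t**2/2.
Answer: t**2*log(t) - t**2/2.
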